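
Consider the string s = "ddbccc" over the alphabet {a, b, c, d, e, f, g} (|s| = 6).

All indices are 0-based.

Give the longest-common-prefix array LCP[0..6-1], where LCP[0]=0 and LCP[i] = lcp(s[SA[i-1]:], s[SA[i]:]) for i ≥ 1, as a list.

rank | idx | suffix
   0 |   2 | bccc
   1 |   5 | c
   2 |   4 | cc
   3 |   3 | ccc
   4 |   1 | dbccc
   5 |   0 | ddbccc

SA = [2, 5, 4, 3, 1, 0]
i: (SA[i-1],SA[i]) lcp shared
  1: (2,5) 0 ''
  2: (5,4) 1 'c'
  3: (4,3) 2 'cc'
  4: (3,1) 0 ''
  5: (1,0) 1 'd'

[0, 0, 1, 2, 0, 1]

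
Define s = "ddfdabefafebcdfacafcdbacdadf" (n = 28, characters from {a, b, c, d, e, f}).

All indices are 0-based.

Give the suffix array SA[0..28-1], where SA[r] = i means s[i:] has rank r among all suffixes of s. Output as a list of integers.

rank | idx | suffix
   0 |   4 | abefafebcdfacafcdbacdadf
   1 |  15 | acafcdbacdadf
   2 |  22 | acdadf
   3 |  25 | adf
   4 |  17 | afcdbacdadf
   5 |   8 | afebcdfacafcdbacdadf
   6 |  21 | bacdadf
   7 |  11 | bcdfacafcdbacdadf
   8 |   5 | befafebcdfacafcdbacdadf
   9 |  16 | cafcdbacdadf
  10 |  23 | cdadf
  11 |  19 | cdbacdadf
  12 |  12 | cdfacafcdbacdadf
  13 |   3 | dabefafebcdfacafcdbacdadf
  14 |  24 | dadf
  15 |  20 | dbacdadf
  16 |   0 | ddfdabefafebcdfacafcdbacdadf
  17 |  26 | df
  18 |  13 | dfacafcdbacdadf
  19 |   1 | dfdabefafebcdfacafcdbacdadf
  20 |  10 | ebcdfacafcdbacdadf
  21 |   6 | efafebcdfacafcdbacdadf
  22 |  27 | f
  23 |  14 | facafcdbacdadf
  24 |   7 | fafebcdfacafcdbacdadf
  25 |  18 | fcdbacdadf
  26 |   2 | fdabefafebcdfacafcdbacdadf
  27 |   9 | febcdfacafcdbacdadf

[4, 15, 22, 25, 17, 8, 21, 11, 5, 16, 23, 19, 12, 3, 24, 20, 0, 26, 13, 1, 10, 6, 27, 14, 7, 18, 2, 9]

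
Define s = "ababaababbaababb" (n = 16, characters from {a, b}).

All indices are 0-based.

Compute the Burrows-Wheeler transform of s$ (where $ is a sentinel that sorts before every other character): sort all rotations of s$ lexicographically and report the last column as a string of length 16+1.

rank  rotation           last
    0  $ababaababbaababb  b
    1  aababb$ababaababb  b
    2  aababbaababb$abab  b
    3  abaababbaababb$ab  b
    4  ababaababbaababb$  $
    5  ababb$ababaababba  a
    6  ababbaababb$ababa  a
    7  abb$ababaababbaab  b
    8  abbaababb$ababaab  b
    9  b$ababaababbaabab  b
   10  baababb$ababaabab  b
   11  baababbaababb$aba  a
   12  babaababbaababb$a  a
   13  babb$ababaababbaa  a
   14  babbaababb$ababaa  a
   15  bb$ababaababbaaba  a
   16  bbaababb$ababaaba  a

bbbb$aabbbbaaaaaa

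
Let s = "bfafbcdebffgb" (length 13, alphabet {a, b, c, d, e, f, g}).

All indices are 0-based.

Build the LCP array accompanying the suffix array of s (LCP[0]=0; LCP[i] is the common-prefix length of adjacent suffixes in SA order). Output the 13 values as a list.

rank→(start, suffix):
  0 → (2, 'afbcdebffgb')
  1 → (12, 'b')
  2 → (4, 'bcdebffgb')
  3 → (0, 'bfafbcdebffgb')
  4 → (8, 'bffgb')
  5 → (5, 'cdebffgb')
  6 → (6, 'debffgb')
  7 → (7, 'ebffgb')
  8 → (1, 'fafbcdebffgb')
  9 → (3, 'fbcdebffgb')
  10 → (9, 'ffgb')
  11 → (10, 'fgb')
  12 → (11, 'gb')

SA = [2, 12, 4, 0, 8, 5, 6, 7, 1, 3, 9, 10, 11]
rank  pair      lcp
   1  s[2:],s[12:]  0  ''
   2  s[12:],s[4:]  1  'b'
   3  s[4:],s[0:]  1  'b'
   4  s[0:],s[8:]  2  'bf'
   5  s[8:],s[5:]  0  ''
   6  s[5:],s[6:]  0  ''
   7  s[6:],s[7:]  0  ''
   8  s[7:],s[1:]  0  ''
   9  s[1:],s[3:]  1  'f'
  10  s[3:],s[9:]  1  'f'
  11  s[9:],s[10:]  1  'f'
  12  s[10:],s[11:]  0  ''

[0, 0, 1, 1, 2, 0, 0, 0, 0, 1, 1, 1, 0]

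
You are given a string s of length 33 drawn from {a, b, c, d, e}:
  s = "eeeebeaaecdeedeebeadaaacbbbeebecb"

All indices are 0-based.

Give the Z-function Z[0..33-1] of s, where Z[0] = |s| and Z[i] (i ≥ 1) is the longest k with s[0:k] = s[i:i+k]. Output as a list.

Z[0]=33
i=1: fresh scan; Z[1]=3 grow→box=[1,4)
i=2: min(r-i=2, Z[1]=3)=2; Z[2]=2
i=3: min(r-i=1, Z[2]=2)=1; Z[3]=1
i=4: fresh scan; Z[4]=0
i=5: fresh scan; Z[5]=1 grow→box=[5,6)
i=6: fresh scan; Z[6]=0
i=7: fresh scan; Z[7]=0
i=8: fresh scan; Z[8]=1 grow→box=[8,9)
i=9: fresh scan; Z[9]=0
i=10: fresh scan; Z[10]=0
i=11: fresh scan; Z[11]=2 grow→box=[11,13)
i=12: min(r-i=1, Z[1]=3)=1; Z[12]=1
i=13: fresh scan; Z[13]=0
i=14: fresh scan; Z[14]=2 grow→box=[14,16)
i=15: min(r-i=1, Z[1]=3)=1; Z[15]=1
i=16: fresh scan; Z[16]=0
i=17: fresh scan; Z[17]=1 grow→box=[17,18)
i=18: fresh scan; Z[18]=0
i=19: fresh scan; Z[19]=0
i=20: fresh scan; Z[20]=0
i=21: fresh scan; Z[21]=0
i=22: fresh scan; Z[22]=0
i=23: fresh scan; Z[23]=0
i=24: fresh scan; Z[24]=0
i=25: fresh scan; Z[25]=0
i=26: fresh scan; Z[26]=0
i=27: fresh scan; Z[27]=2 grow→box=[27,29)
i=28: min(r-i=1, Z[1]=3)=1; Z[28]=1
i=29: fresh scan; Z[29]=0
i=30: fresh scan; Z[30]=1 grow→box=[30,31)
i=31: fresh scan; Z[31]=0
i=32: fresh scan; Z[32]=0

[33, 3, 2, 1, 0, 1, 0, 0, 1, 0, 0, 2, 1, 0, 2, 1, 0, 1, 0, 0, 0, 0, 0, 0, 0, 0, 0, 2, 1, 0, 1, 0, 0]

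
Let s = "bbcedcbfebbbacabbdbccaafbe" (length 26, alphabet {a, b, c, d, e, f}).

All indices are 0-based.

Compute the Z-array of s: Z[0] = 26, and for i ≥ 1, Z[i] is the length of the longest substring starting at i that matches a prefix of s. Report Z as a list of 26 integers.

Z[0]=26
i=1: outside box; Z[1]=1 extend→box=[1,2)
i=2: outside box; Z[2]=0
i=3: outside box; Z[3]=0
i=4: outside box; Z[4]=0
i=5: outside box; Z[5]=0
i=6: outside box; Z[6]=1 extend→box=[6,7)
i=7: outside box; Z[7]=0
i=8: outside box; Z[8]=0
i=9: outside box; Z[9]=2 extend→box=[9,11)
i=10: min(r-i=1, Z[1]=1)=1; Z[10]=2 extend→box=[10,12)
i=11: min(r-i=1, Z[1]=1)=1; Z[11]=1
i=12: outside box; Z[12]=0
i=13: outside box; Z[13]=0
i=14: outside box; Z[14]=0
i=15: outside box; Z[15]=2 extend→box=[15,17)
i=16: min(r-i=1, Z[1]=1)=1; Z[16]=1
i=17: outside box; Z[17]=0
i=18: outside box; Z[18]=1 extend→box=[18,19)
i=19: outside box; Z[19]=0
i=20: outside box; Z[20]=0
i=21: outside box; Z[21]=0
i=22: outside box; Z[22]=0
i=23: outside box; Z[23]=0
i=24: outside box; Z[24]=1 extend→box=[24,25)
i=25: outside box; Z[25]=0

[26, 1, 0, 0, 0, 0, 1, 0, 0, 2, 2, 1, 0, 0, 0, 2, 1, 0, 1, 0, 0, 0, 0, 0, 1, 0]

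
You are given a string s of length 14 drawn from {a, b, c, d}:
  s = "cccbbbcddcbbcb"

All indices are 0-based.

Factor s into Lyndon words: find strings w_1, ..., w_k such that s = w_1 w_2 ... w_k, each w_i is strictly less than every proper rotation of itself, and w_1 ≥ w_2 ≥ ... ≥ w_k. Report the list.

["c", "c", "c", "bbbcddcbbc", "b"]

emit factor 1: 'c' (i=0, period=1)
emit factor 2: 'c' (i=1, period=1)
emit factor 3: 'c' (i=2, period=1)
emit factor 4: 'bbbcddcbbc' (i=3, period=10)
emit factor 5: 'b' (i=13, period=1)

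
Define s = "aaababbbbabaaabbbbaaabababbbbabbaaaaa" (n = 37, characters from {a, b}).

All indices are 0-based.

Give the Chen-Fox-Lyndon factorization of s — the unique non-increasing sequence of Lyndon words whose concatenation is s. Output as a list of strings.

emit factor 1: 'aaababbbbabaaabbbb' (i=0, period=18)
emit factor 2: 'aaabababbbbabb' (i=18, period=14)
emit factor 3: 'a' (i=32, period=1)
emit factor 4: 'a' (i=33, period=1)
emit factor 5: 'a' (i=34, period=1)
emit factor 6: 'a' (i=35, period=1)
emit factor 7: 'a' (i=36, period=1)

["aaababbbbabaaabbbb", "aaabababbbbabb", "a", "a", "a", "a", "a"]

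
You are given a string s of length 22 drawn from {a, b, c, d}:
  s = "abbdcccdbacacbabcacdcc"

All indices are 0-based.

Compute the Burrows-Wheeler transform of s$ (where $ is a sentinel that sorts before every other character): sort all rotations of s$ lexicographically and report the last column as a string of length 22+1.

c$bbcccdaabcabaddccaccb

rank  rotation                 last
    0  $abbdcccdbacacbabcacdcc  c
    1  abbdcccdbacacbabcacdcc$  $
    2  abcacdcc$abbdcccdbacacb  b
    3  acacbabcacdcc$abbdcccdb  b
    4  acbabcacdcc$abbdcccdbac  c
    5  acdcc$abbdcccdbacacbabc  c
    6  babcacdcc$abbdcccdbacac  c
    7  bacacbabcacdcc$abbdcccd  d
    8  bbdcccdbacacbabcacdcc$a  a
    9  bcacdcc$abbdcccdbacacba  a
   10  bdcccdbacacbabcacdcc$ab  b
   11  c$abbdcccdbacacbabcacdc  c
   12  cacbabcacdcc$abbdcccdba  a
   13  cacdcc$abbdcccdbacacbab  b
   14  cbabcacdcc$abbdcccdbaca  a
   15  cc$abbdcccdbacacbabcacd  d
   16  cccdbacacbabcacdcc$abbd  d
   17  ccdbacacbabcacdcc$abbdc  c
   18  cdbacacbabcacdcc$abbdcc  c
   19  cdcc$abbdcccdbacacbabca  a
   20  dbacacbabcacdcc$abbdccc  c
   21  dcc$abbdcccdbacacbabcac  c
   22  dcccdbacacbabcacdcc$abb  b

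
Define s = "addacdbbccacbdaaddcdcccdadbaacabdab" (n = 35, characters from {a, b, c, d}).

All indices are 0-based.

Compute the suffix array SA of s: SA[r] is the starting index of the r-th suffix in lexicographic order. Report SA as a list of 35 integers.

rank | idx | suffix
   0 |  27 | aacabdab
   1 |  14 | aaddcdcccdadbaacabdab
   2 |  33 | ab
   3 |  30 | abdab
   4 |  28 | acabdab
   5 |  10 | acbdaaddcdcccdadbaacabdab
   6 |   3 | acdbbccacbdaaddcdcccdadbaacabdab
   7 |  24 | adbaacabdab
   8 |   0 | addacdbbccacbdaaddcdcccdadbaacabdab
   9 |  15 | addcdcccdadbaacabdab
  10 |  34 | b
  11 |  26 | baacabdab
  12 |   6 | bbccacbdaaddcdcccdadbaacabdab
  13 |   7 | bccacbdaaddcdcccdadbaacabdab
  14 |  12 | bdaaddcdcccdadbaacabdab
  15 |  31 | bdab
  16 |  29 | cabdab
  17 |   9 | cacbdaaddcdcccdadbaacabdab
  18 |  11 | cbdaaddcdcccdadbaacabdab
  19 |   8 | ccacbdaaddcdcccdadbaacabdab
  20 |  20 | cccdadbaacabdab
  21 |  21 | ccdadbaacabdab
  22 |  22 | cdadbaacabdab
  23 |   4 | cdbbccacbdaaddcdcccdadbaacabdab
  24 |  18 | cdcccdadbaacabdab
  25 |  13 | daaddcdcccdadbaacabdab
  26 |  32 | dab
  27 |   2 | dacdbbccacbdaaddcdcccdadbaacabdab
  28 |  23 | dadbaacabdab
  29 |  25 | dbaacabdab
  30 |   5 | dbbccacbdaaddcdcccdadbaacabdab
  31 |  19 | dcccdadbaacabdab
  32 |  17 | dcdcccdadbaacabdab
  33 |   1 | ddacdbbccacbdaaddcdcccdadbaacabdab
  34 |  16 | ddcdcccdadbaacabdab

[27, 14, 33, 30, 28, 10, 3, 24, 0, 15, 34, 26, 6, 7, 12, 31, 29, 9, 11, 8, 20, 21, 22, 4, 18, 13, 32, 2, 23, 25, 5, 19, 17, 1, 16]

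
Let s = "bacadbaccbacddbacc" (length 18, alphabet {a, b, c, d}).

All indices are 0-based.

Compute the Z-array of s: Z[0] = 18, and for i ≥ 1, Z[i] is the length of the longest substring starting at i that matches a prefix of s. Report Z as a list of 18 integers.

[18, 0, 0, 0, 0, 3, 0, 0, 0, 3, 0, 0, 0, 0, 3, 0, 0, 0]

Z[0]=18
i=1: fresh scan; Z[1]=0
i=2: fresh scan; Z[2]=0
i=3: fresh scan; Z[3]=0
i=4: fresh scan; Z[4]=0
i=5: fresh scan; Z[5]=3 extend→box=[5,8)
i=6: min(r-i=2, Z[1]=0)=0; Z[6]=0
i=7: min(r-i=1, Z[2]=0)=0; Z[7]=0
i=8: fresh scan; Z[8]=0
i=9: fresh scan; Z[9]=3 extend→box=[9,12)
i=10: min(r-i=2, Z[1]=0)=0; Z[10]=0
i=11: min(r-i=1, Z[2]=0)=0; Z[11]=0
i=12: fresh scan; Z[12]=0
i=13: fresh scan; Z[13]=0
i=14: fresh scan; Z[14]=3 extend→box=[14,17)
i=15: min(r-i=2, Z[1]=0)=0; Z[15]=0
i=16: min(r-i=1, Z[2]=0)=0; Z[16]=0
i=17: fresh scan; Z[17]=0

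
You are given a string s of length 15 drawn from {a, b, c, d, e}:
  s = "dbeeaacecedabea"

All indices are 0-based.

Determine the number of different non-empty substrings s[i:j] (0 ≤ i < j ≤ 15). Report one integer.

sorted suffixes:
  #0 SA[0]=14  'a'
  #1 SA[1]=4  'aacecedabea'
  #2 SA[2]=11  'abea'
  #3 SA[3]=5  'acecedabea'
  #4 SA[4]=12  'bea'
  #5 SA[5]=1  'beeaacecedabea'
  #6 SA[6]=6  'cecedabea'
  #7 SA[7]=8  'cedabea'
  #8 SA[8]=10  'dabea'
  #9 SA[9]=0  'dbeeaacecedabea'
  #10 SA[10]=13  'ea'
  #11 SA[11]=3  'eaacecedabea'
  #12 SA[12]=7  'ecedabea'
  #13 SA[13]=9  'edabea'
  #14 SA[14]=2  'eeaacecedabea'

SA = [14, 4, 11, 5, 12, 1, 6, 8, 10, 0, 13, 3, 7, 9, 2]
rank  pair      lcp
   1  s[14:],s[4:]  1  'a'
   2  s[4:],s[11:]  1  'a'
   3  s[11:],s[5:]  1  'a'
   4  s[5:],s[12:]  0  ''
   5  s[12:],s[1:]  2  'be'
   6  s[1:],s[6:]  0  ''
   7  s[6:],s[8:]  2  'ce'
   8  s[8:],s[10:]  0  ''
   9  s[10:],s[0:]  1  'd'
  10  s[0:],s[13:]  0  ''
  11  s[13:],s[3:]  2  'ea'
  12  s[3:],s[7:]  1  'e'
  13  s[7:],s[9:]  1  'e'
  14  s[9:],s[2:]  1  'e'

n(n+1)/2 = 15·16/2 = 120
Σ LCP = 0 + 1 + 1 + 1 + 0 + 2 + 0 + 2 + 0 + 1 + 0 + 2 + 1 + 1 + 1 = 13
distinct = 120 − 13 = 107

107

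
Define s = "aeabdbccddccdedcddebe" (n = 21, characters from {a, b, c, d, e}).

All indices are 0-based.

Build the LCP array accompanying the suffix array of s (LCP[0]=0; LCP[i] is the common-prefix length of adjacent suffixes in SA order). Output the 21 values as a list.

[0, 1, 0, 1, 1, 0, 3, 1, 3, 2, 0, 1, 2, 1, 2, 1, 2, 0, 1, 1, 1]

rank | idx | suffix
   0 |   2 | abdbccddccdedcddebe
   1 |   0 | aeabdbccddccdedcddebe
   2 |   5 | bccddccdedcddebe
   3 |   3 | bdbccddccdedcddebe
   4 |  19 | be
   5 |   6 | ccddccdedcddebe
   6 |  10 | ccdedcddebe
   7 |   7 | cddccdedcddebe
   8 |  15 | cddebe
   9 |  11 | cdedcddebe
  10 |   4 | dbccddccdedcddebe
  11 |   9 | dccdedcddebe
  12 |  14 | dcddebe
  13 |   8 | ddccdedcddebe
  14 |  16 | ddebe
  15 |  17 | debe
  16 |  12 | dedcddebe
  17 |  20 | e
  18 |   1 | eabdbccddccdedcddebe
  19 |  18 | ebe
  20 |  13 | edcddebe

SA = [2, 0, 5, 3, 19, 6, 10, 7, 15, 11, 4, 9, 14, 8, 16, 17, 12, 20, 1, 18, 13]
[i] adj suffixes → lcp
  [1] 2/0 → 1 ('a')
  [2] 0/5 → 0 ('')
  [3] 5/3 → 1 ('b')
  [4] 3/19 → 1 ('b')
  [5] 19/6 → 0 ('')
  [6] 6/10 → 3 ('ccd')
  [7] 10/7 → 1 ('c')
  [8] 7/15 → 3 ('cdd')
  [9] 15/11 → 2 ('cd')
  [10] 11/4 → 0 ('')
  [11] 4/9 → 1 ('d')
  [12] 9/14 → 2 ('dc')
  [13] 14/8 → 1 ('d')
  [14] 8/16 → 2 ('dd')
  [15] 16/17 → 1 ('d')
  [16] 17/12 → 2 ('de')
  [17] 12/20 → 0 ('')
  [18] 20/1 → 1 ('e')
  [19] 1/18 → 1 ('e')
  [20] 18/13 → 1 ('e')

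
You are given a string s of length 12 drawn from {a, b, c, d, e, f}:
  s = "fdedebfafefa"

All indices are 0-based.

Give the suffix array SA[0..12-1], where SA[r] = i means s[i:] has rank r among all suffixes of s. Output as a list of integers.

[11, 7, 5, 3, 1, 4, 2, 9, 10, 6, 0, 8]

rank | idx | suffix
   0 |  11 | a
   1 |   7 | afefa
   2 |   5 | bfafefa
   3 |   3 | debfafefa
   4 |   1 | dedebfafefa
   5 |   4 | ebfafefa
   6 |   2 | edebfafefa
   7 |   9 | efa
   8 |  10 | fa
   9 |   6 | fafefa
  10 |   0 | fdedebfafefa
  11 |   8 | fefa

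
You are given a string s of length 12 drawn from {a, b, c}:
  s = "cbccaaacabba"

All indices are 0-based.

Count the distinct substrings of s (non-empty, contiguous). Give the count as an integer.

67

rank→(start, suffix):
  0 → (11, 'a')
  1 → (4, 'aaacabba')
  2 → (5, 'aacabba')
  3 → (8, 'abba')
  4 → (6, 'acabba')
  5 → (10, 'ba')
  6 → (9, 'bba')
  7 → (1, 'bccaaacabba')
  8 → (3, 'caaacabba')
  9 → (7, 'cabba')
  10 → (0, 'cbccaaacabba')
  11 → (2, 'ccaaacabba')

SA = [11, 4, 5, 8, 6, 10, 9, 1, 3, 7, 0, 2]
[i] adj suffixes → lcp
  [1] 11/4 → 1 ('a')
  [2] 4/5 → 2 ('aa')
  [3] 5/8 → 1 ('a')
  [4] 8/6 → 1 ('a')
  [5] 6/10 → 0 ('')
  [6] 10/9 → 1 ('b')
  [7] 9/1 → 1 ('b')
  [8] 1/3 → 0 ('')
  [9] 3/7 → 2 ('ca')
  [10] 7/0 → 1 ('c')
  [11] 0/2 → 1 ('c')

n(n+1)/2 = 12·13/2 = 78
Σ LCP = 0 + 1 + 2 + 1 + 1 + 0 + 1 + 1 + 0 + 2 + 1 + 1 = 11
distinct = 78 − 11 = 67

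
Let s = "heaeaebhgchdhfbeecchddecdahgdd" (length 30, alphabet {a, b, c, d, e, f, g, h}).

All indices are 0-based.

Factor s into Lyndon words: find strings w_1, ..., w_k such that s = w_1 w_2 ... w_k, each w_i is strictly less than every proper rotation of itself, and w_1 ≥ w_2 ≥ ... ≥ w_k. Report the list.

emit factor 1: 'h' (i=0, period=1)
emit factor 2: 'e' (i=1, period=1)
emit factor 3: 'aeaebhgchdhfbeecchddecdahgdd' (i=2, period=28)

["h", "e", "aeaebhgchdhfbeecchddecdahgdd"]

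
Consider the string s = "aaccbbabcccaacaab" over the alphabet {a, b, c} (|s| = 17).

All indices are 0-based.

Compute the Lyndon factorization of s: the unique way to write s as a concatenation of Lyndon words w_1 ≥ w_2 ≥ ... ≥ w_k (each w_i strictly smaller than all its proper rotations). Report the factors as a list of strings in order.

emit factor 1: 'aaccbbabccc' (i=0, period=11)
emit factor 2: 'aac' (i=11, period=3)
emit factor 3: 'aab' (i=14, period=3)

["aaccbbabccc", "aac", "aab"]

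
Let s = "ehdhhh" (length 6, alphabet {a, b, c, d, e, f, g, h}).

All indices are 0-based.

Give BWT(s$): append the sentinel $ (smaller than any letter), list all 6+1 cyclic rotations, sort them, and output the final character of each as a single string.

hh$hehd

rank  rotation last
    0  $ehdhhh  h
    1  dhhh$eh  h
    2  ehdhhh$  $
    3  h$ehdhh  h
    4  hdhhh$e  e
    5  hh$ehdh  h
    6  hhh$ehd  d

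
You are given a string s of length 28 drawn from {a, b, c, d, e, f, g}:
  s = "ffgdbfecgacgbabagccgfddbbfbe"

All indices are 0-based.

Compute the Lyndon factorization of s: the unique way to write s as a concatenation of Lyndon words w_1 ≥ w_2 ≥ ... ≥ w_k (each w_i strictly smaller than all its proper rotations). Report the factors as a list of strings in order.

emit factor 1: 'ffg' (i=0, period=3)
emit factor 2: 'd' (i=3, period=1)
emit factor 3: 'bfecg' (i=4, period=5)
emit factor 4: 'acgb' (i=9, period=4)
emit factor 5: 'abagccgfddbbfbe' (i=13, period=15)

["ffg", "d", "bfecg", "acgb", "abagccgfddbbfbe"]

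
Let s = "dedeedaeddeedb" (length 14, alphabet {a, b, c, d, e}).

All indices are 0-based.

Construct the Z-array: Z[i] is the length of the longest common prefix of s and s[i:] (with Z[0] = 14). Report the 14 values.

Z[0]=14
i=1: i≥r, start 0; Z[1]=0
i=2: i≥r, start 0; Z[2]=2 grow→box=[2,4)
i=3: min(r-i=1, Z[1]=0)=0; Z[3]=0
i=4: i≥r, start 0; Z[4]=0
i=5: i≥r, start 0; Z[5]=1 grow→box=[5,6)
i=6: i≥r, start 0; Z[6]=0
i=7: i≥r, start 0; Z[7]=0
i=8: i≥r, start 0; Z[8]=1 grow→box=[8,9)
i=9: i≥r, start 0; Z[9]=2 grow→box=[9,11)
i=10: min(r-i=1, Z[1]=0)=0; Z[10]=0
i=11: i≥r, start 0; Z[11]=0
i=12: i≥r, start 0; Z[12]=1 grow→box=[12,13)
i=13: i≥r, start 0; Z[13]=0

[14, 0, 2, 0, 0, 1, 0, 0, 1, 2, 0, 0, 1, 0]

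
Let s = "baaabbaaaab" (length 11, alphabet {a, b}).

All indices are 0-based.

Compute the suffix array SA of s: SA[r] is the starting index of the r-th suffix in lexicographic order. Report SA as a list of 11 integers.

rank | idx | suffix
   0 |   6 | aaaab
   1 |   7 | aaab
   2 |   1 | aaabbaaaab
   3 |   8 | aab
   4 |   2 | aabbaaaab
   5 |   9 | ab
   6 |   3 | abbaaaab
   7 |  10 | b
   8 |   5 | baaaab
   9 |   0 | baaabbaaaab
  10 |   4 | bbaaaab

[6, 7, 1, 8, 2, 9, 3, 10, 5, 0, 4]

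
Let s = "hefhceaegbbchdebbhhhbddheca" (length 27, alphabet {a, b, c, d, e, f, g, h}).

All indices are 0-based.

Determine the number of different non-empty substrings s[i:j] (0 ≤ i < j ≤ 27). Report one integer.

sorted suffixes:
  #0 SA[0]=26  'a'
  #1 SA[1]=6  'aegbbchdebbhhhbddheca'
  #2 SA[2]=9  'bbchdebbhhhbddheca'
  #3 SA[3]=15  'bbhhhbddheca'
  #4 SA[4]=10  'bchdebbhhhbddheca'
  #5 SA[5]=20  'bddheca'
  #6 SA[6]=16  'bhhhbddheca'
  #7 SA[7]=25  'ca'
  #8 SA[8]=4  'ceaegbbchdebbhhhbddheca'
  #9 SA[9]=11  'chdebbhhhbddheca'
  #10 SA[10]=21  'ddheca'
  #11 SA[11]=13  'debbhhhbddheca'
  #12 SA[12]=22  'dheca'
  #13 SA[13]=5  'eaegbbchdebbhhhbddheca'
  #14 SA[14]=14  'ebbhhhbddheca'
  #15 SA[15]=24  'eca'
  #16 SA[16]=1  'efhceaegbbchdebbhhhbddheca'
  #17 SA[17]=7  'egbbchdebbhhhbddheca'
  #18 SA[18]=2  'fhceaegbbchdebbhhhbddheca'
  #19 SA[19]=8  'gbbchdebbhhhbddheca'
  #20 SA[20]=19  'hbddheca'
  #21 SA[21]=3  'hceaegbbchdebbhhhbddheca'
  #22 SA[22]=12  'hdebbhhhbddheca'
  #23 SA[23]=23  'heca'
  #24 SA[24]=0  'hefhceaegbbchdebbhhhbddheca'
  #25 SA[25]=18  'hhbddheca'
  #26 SA[26]=17  'hhhbddheca'

SA = [26, 6, 9, 15, 10, 20, 16, 25, 4, 11, 21, 13, 22, 5, 14, 24, 1, 7, 2, 8, 19, 3, 12, 23, 0, 18, 17]
rank  pair      lcp
   1  s[26:],s[6:]  1  'a'
   2  s[6:],s[9:]  0  ''
   3  s[9:],s[15:]  2  'bb'
   4  s[15:],s[10:]  1  'b'
   5  s[10:],s[20:]  1  'b'
   6  s[20:],s[16:]  1  'b'
   7  s[16:],s[25:]  0  ''
   8  s[25:],s[4:]  1  'c'
   9  s[4:],s[11:]  1  'c'
  10  s[11:],s[21:]  0  ''
  11  s[21:],s[13:]  1  'd'
  12  s[13:],s[22:]  1  'd'
  13  s[22:],s[5:]  0  ''
  14  s[5:],s[14:]  1  'e'
  15  s[14:],s[24:]  1  'e'
  16  s[24:],s[1:]  1  'e'
  17  s[1:],s[7:]  1  'e'
  18  s[7:],s[2:]  0  ''
  19  s[2:],s[8:]  0  ''
  20  s[8:],s[19:]  0  ''
  21  s[19:],s[3:]  1  'h'
  22  s[3:],s[12:]  1  'h'
  23  s[12:],s[23:]  1  'h'
  24  s[23:],s[0:]  2  'he'
  25  s[0:],s[18:]  1  'h'
  26  s[18:],s[17:]  2  'hh'

n(n+1)/2 = 27·28/2 = 378
Σ LCP = 0 + 1 + 0 + 2 + 1 + 1 + 1 + 0 + 1 + 1 + 0 + 1 + 1 + 0 + 1 + 1 + 1 + 1 + 0 + 0 + 0 + 1 + 1 + 1 + 2 + 1 + 2 = 22
distinct = 378 − 22 = 356

356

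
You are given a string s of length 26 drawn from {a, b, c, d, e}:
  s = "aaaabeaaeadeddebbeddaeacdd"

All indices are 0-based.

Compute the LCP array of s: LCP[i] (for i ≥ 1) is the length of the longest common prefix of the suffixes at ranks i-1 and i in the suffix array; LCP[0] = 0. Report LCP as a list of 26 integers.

[0, 3, 2, 2, 1, 1, 1, 1, 3, 0, 1, 2, 0, 0, 1, 1, 2, 2, 1, 2, 0, 2, 2, 1, 1, 3]

rank | idx | suffix
   0 |   0 | aaaabeaaeadeddebbeddaeacdd
   1 |   1 | aaabeaaeadeddebbeddaeacdd
   2 |   2 | aabeaaeadeddebbeddaeacdd
   3 |   6 | aaeadeddebbeddaeacdd
   4 |   3 | abeaaeadeddebbeddaeacdd
   5 |  22 | acdd
   6 |   9 | adeddebbeddaeacdd
   7 |  20 | aeacdd
   8 |   7 | aeadeddebbeddaeacdd
   9 |  15 | bbeddaeacdd
  10 |   4 | beaaeadeddebbeddaeacdd
  11 |  16 | beddaeacdd
  12 |  23 | cdd
  13 |  25 | d
  14 |  19 | daeacdd
  15 |  24 | dd
  16 |  18 | ddaeacdd
  17 |  12 | ddebbeddaeacdd
  18 |  13 | debbeddaeacdd
  19 |  10 | deddebbeddaeacdd
  20 |   5 | eaaeadeddebbeddaeacdd
  21 |  21 | eacdd
  22 |   8 | eadeddebbeddaeacdd
  23 |  14 | ebbeddaeacdd
  24 |  17 | eddaeacdd
  25 |  11 | eddebbeddaeacdd

SA = [0, 1, 2, 6, 3, 22, 9, 20, 7, 15, 4, 16, 23, 25, 19, 24, 18, 12, 13, 10, 5, 21, 8, 14, 17, 11]
rank  pair      lcp
   1  s[0:],s[1:]  3  'aaa'
   2  s[1:],s[2:]  2  'aa'
   3  s[2:],s[6:]  2  'aa'
   4  s[6:],s[3:]  1  'a'
   5  s[3:],s[22:]  1  'a'
   6  s[22:],s[9:]  1  'a'
   7  s[9:],s[20:]  1  'a'
   8  s[20:],s[7:]  3  'aea'
   9  s[7:],s[15:]  0  ''
  10  s[15:],s[4:]  1  'b'
  11  s[4:],s[16:]  2  'be'
  12  s[16:],s[23:]  0  ''
  13  s[23:],s[25:]  0  ''
  14  s[25:],s[19:]  1  'd'
  15  s[19:],s[24:]  1  'd'
  16  s[24:],s[18:]  2  'dd'
  17  s[18:],s[12:]  2  'dd'
  18  s[12:],s[13:]  1  'd'
  19  s[13:],s[10:]  2  'de'
  20  s[10:],s[5:]  0  ''
  21  s[5:],s[21:]  2  'ea'
  22  s[21:],s[8:]  2  'ea'
  23  s[8:],s[14:]  1  'e'
  24  s[14:],s[17:]  1  'e'
  25  s[17:],s[11:]  3  'edd'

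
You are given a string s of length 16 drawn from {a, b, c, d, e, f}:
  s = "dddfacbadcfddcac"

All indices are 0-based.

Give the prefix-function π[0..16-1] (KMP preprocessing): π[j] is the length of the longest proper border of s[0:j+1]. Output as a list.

[0, 1, 2, 0, 0, 0, 0, 0, 1, 0, 0, 1, 2, 0, 0, 0]

π[0] = 0
j=1 s[j]='d': π[1]=1 (border 'd')
j=2 s[j]='d': π[2]=2 (border 'dd')
j=3 s[j]='f': k: 2→1→0; π[3]=0 (border '')
j=4 s[j]='a': π[4]=0 (border '')
j=5 s[j]='c': π[5]=0 (border '')
j=6 s[j]='b': π[6]=0 (border '')
j=7 s[j]='a': π[7]=0 (border '')
j=8 s[j]='d': π[8]=1 (border 'd')
j=9 s[j]='c': k: 1→0; π[9]=0 (border '')
j=10 s[j]='f': π[10]=0 (border '')
j=11 s[j]='d': π[11]=1 (border 'd')
j=12 s[j]='d': π[12]=2 (border 'dd')
j=13 s[j]='c': k: 2→1→0; π[13]=0 (border '')
j=14 s[j]='a': π[14]=0 (border '')
j=15 s[j]='c': π[15]=0 (border '')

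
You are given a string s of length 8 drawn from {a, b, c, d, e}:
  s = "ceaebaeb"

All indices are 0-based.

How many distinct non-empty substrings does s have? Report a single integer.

rank | idx | suffix
   0 |   5 | aeb
   1 |   2 | aebaeb
   2 |   7 | b
   3 |   4 | baeb
   4 |   0 | ceaebaeb
   5 |   1 | eaebaeb
   6 |   6 | eb
   7 |   3 | ebaeb

SA = [5, 2, 7, 4, 0, 1, 6, 3]
i: (SA[i-1],SA[i]) lcp shared
  1: (5,2) 3 'aeb'
  2: (2,7) 0 ''
  3: (7,4) 1 'b'
  4: (4,0) 0 ''
  5: (0,1) 0 ''
  6: (1,6) 1 'e'
  7: (6,3) 2 'eb'

n(n+1)/2 = 8·9/2 = 36
Σ LCP = 0 + 3 + 0 + 1 + 0 + 0 + 1 + 2 = 7
distinct = 36 − 7 = 29

29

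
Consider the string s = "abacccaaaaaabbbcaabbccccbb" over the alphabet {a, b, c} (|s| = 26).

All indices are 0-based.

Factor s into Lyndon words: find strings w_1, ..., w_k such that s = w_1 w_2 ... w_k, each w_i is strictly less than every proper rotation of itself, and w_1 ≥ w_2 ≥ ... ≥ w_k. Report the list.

emit factor 1: 'abaccc' (i=0, period=6)
emit factor 2: 'aaaaaabbbcaabbccccbb' (i=6, period=20)

["abaccc", "aaaaaabbbcaabbccccbb"]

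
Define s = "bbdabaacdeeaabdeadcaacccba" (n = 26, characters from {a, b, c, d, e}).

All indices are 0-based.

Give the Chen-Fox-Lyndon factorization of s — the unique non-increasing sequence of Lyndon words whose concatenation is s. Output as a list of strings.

["bbd", "ab", "aacdee", "aabdeadcaacccb", "a"]

emit factor 1: 'bbd' (i=0, period=3)
emit factor 2: 'ab' (i=3, period=2)
emit factor 3: 'aacdee' (i=5, period=6)
emit factor 4: 'aabdeadcaacccb' (i=11, period=14)
emit factor 5: 'a' (i=25, period=1)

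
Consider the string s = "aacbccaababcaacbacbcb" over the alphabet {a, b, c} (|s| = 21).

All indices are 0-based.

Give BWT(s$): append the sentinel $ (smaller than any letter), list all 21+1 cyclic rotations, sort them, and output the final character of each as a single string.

bcc$ababacacacccbbaaab

rank  rotation                last
    0  $aacbccaababcaacbacbcb  b
    1  aababcaacbacbcb$aacbcc  c
    2  aacbacbcb$aacbccaababc  c
    3  aacbccaababcaacbacbcb$  $
    4  ababcaacbacbcb$aacbcca  a
    5  abcaacbacbcb$aacbccaab  b
    6  acbacbcb$aacbccaababca  a
    7  acbcb$aacbccaababcaacb  b
    8  acbccaababcaacbacbcb$a  a
    9  b$aacbccaababcaacbacbc  c
   10  babcaacbacbcb$aacbccaa  a
   11  bacbcb$aacbccaababcaac  c
   12  bcaacbacbcb$aacbccaaba  a
   13  bcb$aacbccaababcaacbac  c
   14  bccaababcaacbacbcb$aac  c
   15  caababcaacbacbcb$aacbc  c
   16  caacbacbcb$aacbccaabab  b
   17  cb$aacbccaababcaacbacb  b
   18  cbacbcb$aacbccaababcaa  a
   19  cbcb$aacbccaababcaacba  a
   20  cbccaababcaacbacbcb$aa  a
   21  ccaababcaacbacbcb$aacb  b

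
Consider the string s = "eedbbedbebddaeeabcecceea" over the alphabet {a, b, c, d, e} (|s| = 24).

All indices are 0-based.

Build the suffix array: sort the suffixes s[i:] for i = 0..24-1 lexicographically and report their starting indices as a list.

[23, 15, 12, 3, 16, 9, 7, 4, 19, 17, 20, 11, 2, 6, 10, 22, 14, 8, 18, 1, 5, 21, 13, 0]

rank→(start, suffix):
  0 → (23, 'a')
  1 → (15, 'abcecceea')
  2 → (12, 'aeeabcecceea')
  3 → (3, 'bbedbebddaeeabcecceea')
  4 → (16, 'bcecceea')
  5 → (9, 'bddaeeabcecceea')
  6 → (7, 'bebddaeeabcecceea')
  7 → (4, 'bedbebddaeeabcecceea')
  8 → (19, 'cceea')
  9 → (17, 'cecceea')
  10 → (20, 'ceea')
  11 → (11, 'daeeabcecceea')
  12 → (2, 'dbbedbebddaeeabcecceea')
  13 → (6, 'dbebddaeeabcecceea')
  14 → (10, 'ddaeeabcecceea')
  15 → (22, 'ea')
  16 → (14, 'eabcecceea')
  17 → (8, 'ebddaeeabcecceea')
  18 → (18, 'ecceea')
  19 → (1, 'edbbedbebddaeeabcecceea')
  20 → (5, 'edbebddaeeabcecceea')
  21 → (21, 'eea')
  22 → (13, 'eeabcecceea')
  23 → (0, 'eedbbedbebddaeeabcecceea')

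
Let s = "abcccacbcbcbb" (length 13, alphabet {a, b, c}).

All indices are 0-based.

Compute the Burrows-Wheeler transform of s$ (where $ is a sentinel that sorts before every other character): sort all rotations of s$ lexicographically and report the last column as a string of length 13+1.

rank  rotation        last
    0  $abcccacbcbcbb  b
    1  abcccacbcbcbb$  $
    2  acbcbcbb$abccc  c
    3  b$abcccacbcbcb  b
    4  bb$abcccacbcbc  c
    5  bcbb$abcccacbc  c
    6  bcbcbb$abcccac  c
    7  bcccacbcbcbb$a  a
    8  cacbcbcbb$abcc  c
    9  cbb$abcccacbcb  b
   10  cbcbb$abcccacb  b
   11  cbcbcbb$abccca  a
   12  ccacbcbcbb$abc  c
   13  cccacbcbcbb$ab  b

b$cbcccacbbacb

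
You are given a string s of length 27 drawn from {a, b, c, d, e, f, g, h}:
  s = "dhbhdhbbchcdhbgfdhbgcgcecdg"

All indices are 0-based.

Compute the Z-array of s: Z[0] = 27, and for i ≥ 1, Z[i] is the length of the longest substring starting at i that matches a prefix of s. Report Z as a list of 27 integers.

[27, 0, 0, 0, 3, 0, 0, 0, 0, 0, 0, 3, 0, 0, 0, 0, 3, 0, 0, 0, 0, 0, 0, 0, 0, 1, 0]

Z[0]=27
i=1: i≥r, start 0; Z[1]=0
i=2: i≥r, start 0; Z[2]=0
i=3: i≥r, start 0; Z[3]=0
i=4: i≥r, start 0; Z[4]=3 scan→box=[4,7)
i=5: min(r-i=2, Z[1]=0)=0; Z[5]=0
i=6: min(r-i=1, Z[2]=0)=0; Z[6]=0
i=7: i≥r, start 0; Z[7]=0
i=8: i≥r, start 0; Z[8]=0
i=9: i≥r, start 0; Z[9]=0
i=10: i≥r, start 0; Z[10]=0
i=11: i≥r, start 0; Z[11]=3 scan→box=[11,14)
i=12: min(r-i=2, Z[1]=0)=0; Z[12]=0
i=13: min(r-i=1, Z[2]=0)=0; Z[13]=0
i=14: i≥r, start 0; Z[14]=0
i=15: i≥r, start 0; Z[15]=0
i=16: i≥r, start 0; Z[16]=3 scan→box=[16,19)
i=17: min(r-i=2, Z[1]=0)=0; Z[17]=0
i=18: min(r-i=1, Z[2]=0)=0; Z[18]=0
i=19: i≥r, start 0; Z[19]=0
i=20: i≥r, start 0; Z[20]=0
i=21: i≥r, start 0; Z[21]=0
i=22: i≥r, start 0; Z[22]=0
i=23: i≥r, start 0; Z[23]=0
i=24: i≥r, start 0; Z[24]=0
i=25: i≥r, start 0; Z[25]=1 scan→box=[25,26)
i=26: i≥r, start 0; Z[26]=0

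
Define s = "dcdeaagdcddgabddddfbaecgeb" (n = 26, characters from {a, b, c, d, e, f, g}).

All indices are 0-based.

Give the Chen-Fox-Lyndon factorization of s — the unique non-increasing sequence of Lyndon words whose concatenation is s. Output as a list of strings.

["d", "cde", "aagdcddgabddddfbaecgeb"]

emit factor 1: 'd' (i=0, period=1)
emit factor 2: 'cde' (i=1, period=3)
emit factor 3: 'aagdcddgabddddfbaecgeb' (i=4, period=22)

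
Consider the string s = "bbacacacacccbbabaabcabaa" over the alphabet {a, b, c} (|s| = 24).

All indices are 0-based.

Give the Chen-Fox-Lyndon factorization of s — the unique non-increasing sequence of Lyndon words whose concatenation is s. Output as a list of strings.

["b", "b", "acacacacccbb", "ab", "aabcab", "a", "a"]

emit factor 1: 'b' (i=0, period=1)
emit factor 2: 'b' (i=1, period=1)
emit factor 3: 'acacacacccbb' (i=2, period=12)
emit factor 4: 'ab' (i=14, period=2)
emit factor 5: 'aabcab' (i=16, period=6)
emit factor 6: 'a' (i=22, period=1)
emit factor 7: 'a' (i=23, period=1)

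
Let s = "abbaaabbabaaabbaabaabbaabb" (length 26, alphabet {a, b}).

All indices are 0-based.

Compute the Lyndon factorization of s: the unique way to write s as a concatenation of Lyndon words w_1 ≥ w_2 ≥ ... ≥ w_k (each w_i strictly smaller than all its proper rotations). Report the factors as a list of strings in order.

["abb", "aaabbab", "aaabbaabaabbaabb"]

emit factor 1: 'abb' (i=0, period=3)
emit factor 2: 'aaabbab' (i=3, period=7)
emit factor 3: 'aaabbaabaabbaabb' (i=10, period=16)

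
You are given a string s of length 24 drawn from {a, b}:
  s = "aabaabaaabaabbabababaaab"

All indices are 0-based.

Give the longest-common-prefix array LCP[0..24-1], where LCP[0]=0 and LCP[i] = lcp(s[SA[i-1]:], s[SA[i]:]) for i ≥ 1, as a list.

[0, 4, 2, 3, 5, 6, 3, 1, 2, 6, 4, 5, 3, 5, 2, 0, 1, 5, 3, 4, 2, 4, 6, 1]

sorted suffixes:
  #0 SA[0]=20  'aaab'
  #1 SA[1]=6  'aaabaabbabababaaab'
  #2 SA[2]=21  'aab'
  #3 SA[3]=3  'aabaaabaabbabababaaab'
  #4 SA[4]=0  'aabaabaaabaabbabababaaab'
  #5 SA[5]=7  'aabaabbabababaaab'
  #6 SA[6]=10  'aabbabababaaab'
  #7 SA[7]=22  'ab'
  #8 SA[8]=18  'abaaab'
  #9 SA[9]=4  'abaaabaabbabababaaab'
  #10 SA[10]=1  'abaabaaabaabbabababaaab'
  #11 SA[11]=8  'abaabbabababaaab'
  #12 SA[12]=16  'ababaaab'
  #13 SA[13]=14  'abababaaab'
  #14 SA[14]=11  'abbabababaaab'
  #15 SA[15]=23  'b'
  #16 SA[16]=19  'baaab'
  #17 SA[17]=5  'baaabaabbabababaaab'
  #18 SA[18]=2  'baabaaabaabbabababaaab'
  #19 SA[19]=9  'baabbabababaaab'
  #20 SA[20]=17  'babaaab'
  #21 SA[21]=15  'bababaaab'
  #22 SA[22]=13  'babababaaab'
  #23 SA[23]=12  'bbabababaaab'

SA = [20, 6, 21, 3, 0, 7, 10, 22, 18, 4, 1, 8, 16, 14, 11, 23, 19, 5, 2, 9, 17, 15, 13, 12]
i: (SA[i-1],SA[i]) lcp shared
  1: (20,6) 4 'aaab'
  2: (6,21) 2 'aa'
  3: (21,3) 3 'aab'
  4: (3,0) 5 'aabaa'
  5: (0,7) 6 'aabaab'
  6: (7,10) 3 'aab'
  7: (10,22) 1 'a'
  8: (22,18) 2 'ab'
  9: (18,4) 6 'abaaab'
  10: (4,1) 4 'abaa'
  11: (1,8) 5 'abaab'
  12: (8,16) 3 'aba'
  13: (16,14) 5 'ababa'
  14: (14,11) 2 'ab'
  15: (11,23) 0 ''
  16: (23,19) 1 'b'
  17: (19,5) 5 'baaab'
  18: (5,2) 3 'baa'
  19: (2,9) 4 'baab'
  20: (9,17) 2 'ba'
  21: (17,15) 4 'baba'
  22: (15,13) 6 'bababa'
  23: (13,12) 1 'b'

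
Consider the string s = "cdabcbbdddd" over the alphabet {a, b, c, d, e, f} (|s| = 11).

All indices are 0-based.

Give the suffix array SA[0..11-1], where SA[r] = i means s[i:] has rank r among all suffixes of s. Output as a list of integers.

[2, 5, 3, 6, 4, 0, 10, 1, 9, 8, 7]

rank→(start, suffix):
  0 → (2, 'abcbbdddd')
  1 → (5, 'bbdddd')
  2 → (3, 'bcbbdddd')
  3 → (6, 'bdddd')
  4 → (4, 'cbbdddd')
  5 → (0, 'cdabcbbdddd')
  6 → (10, 'd')
  7 → (1, 'dabcbbdddd')
  8 → (9, 'dd')
  9 → (8, 'ddd')
  10 → (7, 'dddd')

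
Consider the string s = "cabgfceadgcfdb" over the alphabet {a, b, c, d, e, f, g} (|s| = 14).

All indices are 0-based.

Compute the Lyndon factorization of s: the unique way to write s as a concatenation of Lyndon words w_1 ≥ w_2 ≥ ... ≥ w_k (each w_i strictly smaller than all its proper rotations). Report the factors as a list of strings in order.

["c", "abgfceadgcfdb"]

emit factor 1: 'c' (i=0, period=1)
emit factor 2: 'abgfceadgcfdb' (i=1, period=13)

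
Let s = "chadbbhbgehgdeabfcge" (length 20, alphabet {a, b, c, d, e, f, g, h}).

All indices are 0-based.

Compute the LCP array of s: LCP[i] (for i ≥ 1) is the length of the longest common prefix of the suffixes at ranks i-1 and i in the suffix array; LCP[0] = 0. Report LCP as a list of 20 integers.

sorted suffixes:
  #0 SA[0]=14  'abfcge'
  #1 SA[1]=2  'adbbhbgehgdeabfcge'
  #2 SA[2]=4  'bbhbgehgdeabfcge'
  #3 SA[3]=15  'bfcge'
  #4 SA[4]=7  'bgehgdeabfcge'
  #5 SA[5]=5  'bhbgehgdeabfcge'
  #6 SA[6]=17  'cge'
  #7 SA[7]=0  'chadbbhbgehgdeabfcge'
  #8 SA[8]=3  'dbbhbgehgdeabfcge'
  #9 SA[9]=12  'deabfcge'
  #10 SA[10]=19  'e'
  #11 SA[11]=13  'eabfcge'
  #12 SA[12]=9  'ehgdeabfcge'
  #13 SA[13]=16  'fcge'
  #14 SA[14]=11  'gdeabfcge'
  #15 SA[15]=18  'ge'
  #16 SA[16]=8  'gehgdeabfcge'
  #17 SA[17]=1  'hadbbhbgehgdeabfcge'
  #18 SA[18]=6  'hbgehgdeabfcge'
  #19 SA[19]=10  'hgdeabfcge'

SA = [14, 2, 4, 15, 7, 5, 17, 0, 3, 12, 19, 13, 9, 16, 11, 18, 8, 1, 6, 10]
[i] adj suffixes → lcp
  [1] 14/2 → 1 ('a')
  [2] 2/4 → 0 ('')
  [3] 4/15 → 1 ('b')
  [4] 15/7 → 1 ('b')
  [5] 7/5 → 1 ('b')
  [6] 5/17 → 0 ('')
  [7] 17/0 → 1 ('c')
  [8] 0/3 → 0 ('')
  [9] 3/12 → 1 ('d')
  [10] 12/19 → 0 ('')
  [11] 19/13 → 1 ('e')
  [12] 13/9 → 1 ('e')
  [13] 9/16 → 0 ('')
  [14] 16/11 → 0 ('')
  [15] 11/18 → 1 ('g')
  [16] 18/8 → 2 ('ge')
  [17] 8/1 → 0 ('')
  [18] 1/6 → 1 ('h')
  [19] 6/10 → 1 ('h')

[0, 1, 0, 1, 1, 1, 0, 1, 0, 1, 0, 1, 1, 0, 0, 1, 2, 0, 1, 1]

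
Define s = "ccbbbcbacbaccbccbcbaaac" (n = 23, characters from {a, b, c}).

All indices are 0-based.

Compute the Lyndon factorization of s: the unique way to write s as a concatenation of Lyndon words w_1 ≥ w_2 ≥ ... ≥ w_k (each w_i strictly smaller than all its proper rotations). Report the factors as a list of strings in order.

emit factor 1: 'c' (i=0, period=1)
emit factor 2: 'c' (i=1, period=1)
emit factor 3: 'bbbc' (i=2, period=4)
emit factor 4: 'b' (i=6, period=1)
emit factor 5: 'acbaccbccbcb' (i=7, period=12)
emit factor 6: 'aaac' (i=19, period=4)

["c", "c", "bbbc", "b", "acbaccbccbcb", "aaac"]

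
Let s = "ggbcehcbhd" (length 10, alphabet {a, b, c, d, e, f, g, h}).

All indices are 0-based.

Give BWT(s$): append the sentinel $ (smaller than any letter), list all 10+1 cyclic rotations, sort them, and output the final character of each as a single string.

rank  rotation     last
    0  $ggbcehcbhd  d
    1  bcehcbhd$gg  g
    2  bhd$ggbcehc  c
    3  cbhd$ggbceh  h
    4  cehcbhd$ggb  b
    5  d$ggbcehcbh  h
    6  ehcbhd$ggbc  c
    7  gbcehcbhd$g  g
    8  ggbcehcbhd$  $
    9  hcbhd$ggbce  e
   10  hd$ggbcehcb  b

dgchbhcg$eb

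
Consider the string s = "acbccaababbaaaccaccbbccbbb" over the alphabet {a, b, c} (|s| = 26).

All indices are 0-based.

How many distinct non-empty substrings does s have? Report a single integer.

rank→(start, suffix):
  0 → (11, 'aaaccaccbbccbbb')
  1 → (5, 'aababbaaaccaccbbccbbb')
  2 → (12, 'aaccaccbbccbbb')
  3 → (6, 'ababbaaaccaccbbccbbb')
  4 → (8, 'abbaaaccaccbbccbbb')
  5 → (0, 'acbccaababbaaaccaccbbccbbb')
  6 → (13, 'accaccbbccbbb')
  7 → (16, 'accbbccbbb')
  8 → (25, 'b')
  9 → (10, 'baaaccaccbbccbbb')
  10 → (7, 'babbaaaccaccbbccbbb')
  11 → (24, 'bb')
  12 → (9, 'bbaaaccaccbbccbbb')
  13 → (23, 'bbb')
  14 → (19, 'bbccbbb')
  15 → (2, 'bccaababbaaaccaccbbccbbb')
  16 → (20, 'bccbbb')
  17 → (4, 'caababbaaaccaccbbccbbb')
  18 → (15, 'caccbbccbbb')
  19 → (22, 'cbbb')
  20 → (18, 'cbbccbbb')
  21 → (1, 'cbccaababbaaaccaccbbccbbb')
  22 → (3, 'ccaababbaaaccaccbbccbbb')
  23 → (14, 'ccaccbbccbbb')
  24 → (21, 'ccbbb')
  25 → (17, 'ccbbccbbb')

SA = [11, 5, 12, 6, 8, 0, 13, 16, 25, 10, 7, 24, 9, 23, 19, 2, 20, 4, 15, 22, 18, 1, 3, 14, 21, 17]
[i] adj suffixes → lcp
  [1] 11/5 → 2 ('aa')
  [2] 5/12 → 2 ('aa')
  [3] 12/6 → 1 ('a')
  [4] 6/8 → 2 ('ab')
  [5] 8/0 → 1 ('a')
  [6] 0/13 → 2 ('ac')
  [7] 13/16 → 3 ('acc')
  [8] 16/25 → 0 ('')
  [9] 25/10 → 1 ('b')
  [10] 10/7 → 2 ('ba')
  [11] 7/24 → 1 ('b')
  [12] 24/9 → 2 ('bb')
  [13] 9/23 → 2 ('bb')
  [14] 23/19 → 2 ('bb')
  [15] 19/2 → 1 ('b')
  [16] 2/20 → 3 ('bcc')
  [17] 20/4 → 0 ('')
  [18] 4/15 → 2 ('ca')
  [19] 15/22 → 1 ('c')
  [20] 22/18 → 3 ('cbb')
  [21] 18/1 → 2 ('cb')
  [22] 1/3 → 1 ('c')
  [23] 3/14 → 3 ('cca')
  [24] 14/21 → 2 ('cc')
  [25] 21/17 → 4 ('ccbb')

n(n+1)/2 = 26·27/2 = 351
Σ LCP = 0 + 2 + 2 + 1 + 2 + 1 + 2 + 3 + 0 + 1 + 2 + 1 + 2 + 2 + 2 + 1 + 3 + 0 + 2 + 1 + 3 + 2 + 1 + 3 + 2 + 4 = 45
distinct = 351 − 45 = 306

306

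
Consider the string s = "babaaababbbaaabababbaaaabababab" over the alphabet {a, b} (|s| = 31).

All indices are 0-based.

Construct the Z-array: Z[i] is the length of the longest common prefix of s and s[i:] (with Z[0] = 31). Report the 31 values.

Z[0]=31
i=1: outside box; Z[1]=0
i=2: outside box; Z[2]=2 extend→box=[2,4)
i=3: min(r-i=1, Z[1]=0)=0; Z[3]=0
i=4: outside box; Z[4]=0
i=5: outside box; Z[5]=0
i=6: outside box; Z[6]=3 extend→box=[6,9)
i=7: min(r-i=2, Z[1]=0)=0; Z[7]=0
i=8: min(r-i=1, Z[2]=2)=1; Z[8]=1
i=9: outside box; Z[9]=1 extend→box=[9,10)
i=10: outside box; Z[10]=2 extend→box=[10,12)
i=11: min(r-i=1, Z[1]=0)=0; Z[11]=0
i=12: outside box; Z[12]=0
i=13: outside box; Z[13]=0
i=14: outside box; Z[14]=4 extend→box=[14,18)
i=15: min(r-i=3, Z[1]=0)=0; Z[15]=0
i=16: min(r-i=2, Z[2]=2)=2; Z[16]=3 extend→box=[16,19)
i=17: min(r-i=2, Z[1]=0)=0; Z[17]=0
i=18: min(r-i=1, Z[2]=2)=1; Z[18]=1
i=19: outside box; Z[19]=2 extend→box=[19,21)
i=20: min(r-i=1, Z[1]=0)=0; Z[20]=0
i=21: outside box; Z[21]=0
i=22: outside box; Z[22]=0
i=23: outside box; Z[23]=0
i=24: outside box; Z[24]=4 extend→box=[24,28)
i=25: min(r-i=3, Z[1]=0)=0; Z[25]=0
i=26: min(r-i=2, Z[2]=2)=2; Z[26]=4 extend→box=[26,30)
i=27: min(r-i=3, Z[1]=0)=0; Z[27]=0
i=28: min(r-i=2, Z[2]=2)=2; Z[28]=3 extend→box=[28,31)
i=29: min(r-i=2, Z[1]=0)=0; Z[29]=0
i=30: min(r-i=1, Z[2]=2)=1; Z[30]=1

[31, 0, 2, 0, 0, 0, 3, 0, 1, 1, 2, 0, 0, 0, 4, 0, 3, 0, 1, 2, 0, 0, 0, 0, 4, 0, 4, 0, 3, 0, 1]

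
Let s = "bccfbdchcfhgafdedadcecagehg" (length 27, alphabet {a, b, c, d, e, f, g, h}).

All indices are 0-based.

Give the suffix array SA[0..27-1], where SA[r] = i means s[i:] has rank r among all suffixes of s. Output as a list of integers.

[17, 12, 22, 0, 4, 21, 1, 19, 2, 8, 6, 16, 18, 5, 14, 20, 15, 24, 3, 13, 9, 26, 11, 23, 7, 25, 10]

sorted suffixes:
  #0 SA[0]=17  'adcecagehg'
  #1 SA[1]=12  'afdedadcecagehg'
  #2 SA[2]=22  'agehg'
  #3 SA[3]=0  'bccfbdchcfhgafdedadcecagehg'
  #4 SA[4]=4  'bdchcfhgafdedadcecagehg'
  #5 SA[5]=21  'cagehg'
  #6 SA[6]=1  'ccfbdchcfhgafdedadcecagehg'
  #7 SA[7]=19  'cecagehg'
  #8 SA[8]=2  'cfbdchcfhgafdedadcecagehg'
  #9 SA[9]=8  'cfhgafdedadcecagehg'
  #10 SA[10]=6  'chcfhgafdedadcecagehg'
  #11 SA[11]=16  'dadcecagehg'
  #12 SA[12]=18  'dcecagehg'
  #13 SA[13]=5  'dchcfhgafdedadcecagehg'
  #14 SA[14]=14  'dedadcecagehg'
  #15 SA[15]=20  'ecagehg'
  #16 SA[16]=15  'edadcecagehg'
  #17 SA[17]=24  'ehg'
  #18 SA[18]=3  'fbdchcfhgafdedadcecagehg'
  #19 SA[19]=13  'fdedadcecagehg'
  #20 SA[20]=9  'fhgafdedadcecagehg'
  #21 SA[21]=26  'g'
  #22 SA[22]=11  'gafdedadcecagehg'
  #23 SA[23]=23  'gehg'
  #24 SA[24]=7  'hcfhgafdedadcecagehg'
  #25 SA[25]=25  'hg'
  #26 SA[26]=10  'hgafdedadcecagehg'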